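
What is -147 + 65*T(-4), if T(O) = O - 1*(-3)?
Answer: -212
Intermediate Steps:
T(O) = 3 + O (T(O) = O + 3 = 3 + O)
-147 + 65*T(-4) = -147 + 65*(3 - 4) = -147 + 65*(-1) = -147 - 65 = -212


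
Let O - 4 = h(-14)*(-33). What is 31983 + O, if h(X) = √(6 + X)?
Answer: 31987 - 66*I*√2 ≈ 31987.0 - 93.338*I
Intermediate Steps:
O = 4 - 66*I*√2 (O = 4 + √(6 - 14)*(-33) = 4 + √(-8)*(-33) = 4 + (2*I*√2)*(-33) = 4 - 66*I*√2 ≈ 4.0 - 93.338*I)
31983 + O = 31983 + (4 - 66*I*√2) = 31987 - 66*I*√2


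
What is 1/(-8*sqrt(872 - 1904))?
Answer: I*sqrt(258)/4128 ≈ 0.0038911*I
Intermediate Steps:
1/(-8*sqrt(872 - 1904)) = 1/(-16*I*sqrt(258)) = I*sqrt(258)/4128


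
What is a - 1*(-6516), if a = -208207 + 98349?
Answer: -103342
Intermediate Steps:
a = -109858
a - 1*(-6516) = -109858 - 1*(-6516) = -109858 + 6516 = -103342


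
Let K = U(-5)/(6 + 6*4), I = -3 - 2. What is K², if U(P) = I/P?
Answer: 1/900 ≈ 0.0011111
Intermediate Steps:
I = -5
U(P) = -5/P
K = 1/30 (K = (-5/(-5))/(6 + 6*4) = (-5*(-⅕))/(6 + 24) = 1/30 ≈ 0.033333)
K² = (1/30)² = 1/900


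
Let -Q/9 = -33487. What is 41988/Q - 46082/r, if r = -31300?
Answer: 2533759301/1572214650 ≈ 1.6116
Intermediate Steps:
Q = 301383 (Q = -9*(-33487) = 301383)
41988/Q - 46082/r = 41988/301383 - 46082/(-31300) = 41988*(1/301383) - 46082*(-1/31300) = 13996/100461 + 23041/15650 = 2533759301/1572214650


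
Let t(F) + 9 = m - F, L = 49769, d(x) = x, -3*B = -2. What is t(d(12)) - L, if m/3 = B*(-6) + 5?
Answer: -49787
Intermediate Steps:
B = ⅔ (B = -⅓*(-2) = ⅔ ≈ 0.66667)
m = 3 (m = 3*((⅔)*(-6) + 5) = 3*(-4 + 5) = 3*1 = 3)
t(F) = -6 - F (t(F) = -9 + (3 - F) = -6 - F)
t(d(12)) - L = (-6 - 1*12) - 1*49769 = (-6 - 12) - 49769 = -18 - 49769 = -49787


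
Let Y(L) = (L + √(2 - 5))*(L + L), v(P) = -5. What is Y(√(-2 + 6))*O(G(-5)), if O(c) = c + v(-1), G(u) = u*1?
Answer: -80 - 40*I*√3 ≈ -80.0 - 69.282*I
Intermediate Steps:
G(u) = u
O(c) = -5 + c (O(c) = c - 5 = -5 + c)
Y(L) = 2*L*(L + I*√3) (Y(L) = (L + √(-3))*(2*L) = (L + I*√3)*(2*L) = 2*L*(L + I*√3))
Y(√(-2 + 6))*O(G(-5)) = (2*√(-2 + 6)*(√(-2 + 6) + I*√3))*(-5 - 5) = (2*√4*(√4 + I*√3))*(-10) = (2*2*(2 + I*√3))*(-10) = (8 + 4*I*√3)*(-10) = -80 - 40*I*√3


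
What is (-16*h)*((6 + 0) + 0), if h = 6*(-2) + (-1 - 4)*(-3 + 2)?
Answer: 672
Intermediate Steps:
h = -7 (h = -12 - 5*(-1) = -12 + 5 = -7)
(-16*h)*((6 + 0) + 0) = (-16*(-7))*((6 + 0) + 0) = 112*(6 + 0) = 112*6 = 672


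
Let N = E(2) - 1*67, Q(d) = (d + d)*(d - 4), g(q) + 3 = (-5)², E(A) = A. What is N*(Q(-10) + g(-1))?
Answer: -19630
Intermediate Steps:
g(q) = 22 (g(q) = -3 + (-5)² = -3 + 25 = 22)
Q(d) = 2*d*(-4 + d) (Q(d) = (2*d)*(-4 + d) = 2*d*(-4 + d))
N = -65 (N = 2 - 1*67 = 2 - 67 = -65)
N*(Q(-10) + g(-1)) = -65*(2*(-10)*(-4 - 10) + 22) = -65*(2*(-10)*(-14) + 22) = -65*(280 + 22) = -65*302 = -19630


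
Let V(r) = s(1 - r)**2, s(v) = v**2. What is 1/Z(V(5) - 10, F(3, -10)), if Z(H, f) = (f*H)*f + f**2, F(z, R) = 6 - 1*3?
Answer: 1/2223 ≈ 0.00044984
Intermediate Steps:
F(z, R) = 3 (F(z, R) = 6 - 3 = 3)
V(r) = (1 - r)**4 (V(r) = ((1 - r)**2)**2 = (1 - r)**4)
Z(H, f) = f**2 + H*f**2 (Z(H, f) = (H*f)*f + f**2 = H*f**2 + f**2 = f**2 + H*f**2)
1/Z(V(5) - 10, F(3, -10)) = 1/(3**2*(1 + ((-1 + 5)**4 - 10))) = 1/(9*(1 + (4**4 - 10))) = 1/(9*(1 + (256 - 10))) = 1/(9*(1 + 246)) = 1/(9*247) = 1/2223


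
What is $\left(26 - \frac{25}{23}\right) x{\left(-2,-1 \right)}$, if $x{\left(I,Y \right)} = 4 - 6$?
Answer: $- \frac{1146}{23} \approx -49.826$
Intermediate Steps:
$x{\left(I,Y \right)} = -2$ ($x{\left(I,Y \right)} = 4 - 6 = -2$)
$\left(26 - \frac{25}{23}\right) x{\left(-2,-1 \right)} = \left(26 - \frac{25}{23}\right) \left(-2\right) = \frac{573}{23} \left(-2\right) = - \frac{1146}{23}$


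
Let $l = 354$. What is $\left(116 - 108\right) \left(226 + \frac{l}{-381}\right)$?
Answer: $\frac{228672}{127} \approx 1800.6$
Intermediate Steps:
$\left(116 - 108\right) \left(226 + \frac{l}{-381}\right) = \left(116 - 108\right) \left(226 + \frac{354}{-381}\right) = 8 \left(226 + 354 \left(- \frac{1}{381}\right)\right) = 8 \left(226 - \frac{118}{127}\right) = 8 \cdot \frac{28584}{127} = \frac{228672}{127}$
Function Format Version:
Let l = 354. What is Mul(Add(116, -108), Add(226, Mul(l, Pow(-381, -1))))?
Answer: Rational(228672, 127) ≈ 1800.6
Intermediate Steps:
Mul(Add(116, -108), Add(226, Mul(l, Pow(-381, -1)))) = Mul(Add(116, -108), Add(226, Mul(354, Pow(-381, -1)))) = Mul(8, Add(226, Mul(354, Rational(-1, 381)))) = Mul(8, Add(226, Rational(-118, 127))) = Mul(8, Rational(28584, 127)) = Rational(228672, 127)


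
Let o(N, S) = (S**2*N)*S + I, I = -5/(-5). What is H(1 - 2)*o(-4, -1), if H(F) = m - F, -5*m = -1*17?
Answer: 22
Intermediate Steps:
I = 1 (I = -5*(-1/5) = 1)
o(N, S) = 1 + N*S**3 (o(N, S) = (S**2*N)*S + 1 = (N*S**2)*S + 1 = N*S**3 + 1 = 1 + N*S**3)
m = 17/5 (m = -(-1)*17/5 = -1/5*(-17) = 17/5 ≈ 3.4000)
H(F) = 17/5 - F
H(1 - 2)*o(-4, -1) = (17/5 - (1 - 2))*(1 - 4*(-1)**3) = (17/5 - 1*(-1))*(1 - 4*(-1)) = (17/5 + 1)*(1 + 4) = (22/5)*5 = 22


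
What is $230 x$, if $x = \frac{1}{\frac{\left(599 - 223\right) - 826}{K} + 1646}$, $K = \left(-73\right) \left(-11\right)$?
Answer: $\frac{92345}{660644} \approx 0.13978$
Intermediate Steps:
$K = 803$
$x = \frac{803}{1321288}$ ($x = \frac{1}{\frac{\left(599 - 223\right) - 826}{803} + 1646} = \frac{1}{\left(376 - 826\right) \frac{1}{803} + 1646} = \frac{1}{\left(-450\right) \frac{1}{803} + 1646} = \frac{1}{- \frac{450}{803} + 1646} = \frac{1}{\frac{1321288}{803}} = \frac{803}{1321288} \approx 0.00060774$)
$230 x = 230 \cdot \frac{803}{1321288} = \frac{92345}{660644}$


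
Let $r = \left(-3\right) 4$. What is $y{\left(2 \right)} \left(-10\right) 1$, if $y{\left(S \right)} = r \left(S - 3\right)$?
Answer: $-120$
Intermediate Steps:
$r = -12$
$y{\left(S \right)} = 36 - 12 S$ ($y{\left(S \right)} = - 12 \left(S - 3\right) = - 12 \left(-3 + S\right) = 36 - 12 S$)
$y{\left(2 \right)} \left(-10\right) 1 = \left(36 - 24\right) \left(-10\right) 1 = 12 \left(-10\right) 1 = \left(-120\right) 1 = -120$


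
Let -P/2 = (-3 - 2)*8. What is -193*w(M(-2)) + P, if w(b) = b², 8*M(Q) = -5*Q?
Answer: -3545/16 ≈ -221.56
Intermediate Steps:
M(Q) = -5*Q/8 (M(Q) = (-5*Q)/8 = -5*Q/8)
P = 80 (P = -2*(-3 - 2)*8 = -(-10)*8 = -2*(-40) = 80)
-193*w(M(-2)) + P = -193*(-5/8*(-2))² + 80 = -193*(5/4)² + 80 = -193*25/16 + 80 = -4825/16 + 80 = -3545/16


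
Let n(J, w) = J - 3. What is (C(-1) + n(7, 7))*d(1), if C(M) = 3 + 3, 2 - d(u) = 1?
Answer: 10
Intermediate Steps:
d(u) = 1 (d(u) = 2 - 1*1 = 2 - 1 = 1)
n(J, w) = -3 + J
C(M) = 6
(C(-1) + n(7, 7))*d(1) = (6 + (-3 + 7))*1 = (6 + 4)*1 = 10*1 = 10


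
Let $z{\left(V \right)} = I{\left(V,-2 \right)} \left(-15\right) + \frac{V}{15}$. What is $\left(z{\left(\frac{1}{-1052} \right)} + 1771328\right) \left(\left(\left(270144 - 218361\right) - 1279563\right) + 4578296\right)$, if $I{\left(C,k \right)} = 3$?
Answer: $\frac{23412438965512831}{3945} \approx 5.9347 \cdot 10^{12}$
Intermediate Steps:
$z{\left(V \right)} = -45 + \frac{V}{15}$ ($z{\left(V \right)} = 3 \left(-15\right) + \frac{V}{15} = -45 + V \frac{1}{15} = -45 + \frac{V}{15}$)
$\left(z{\left(\frac{1}{-1052} \right)} + 1771328\right) \left(\left(\left(270144 - 218361\right) - 1279563\right) + 4578296\right) = \left(\left(-45 + \frac{1}{15 \left(-1052\right)}\right) + 1771328\right) \left(\left(\left(270144 - 218361\right) - 1279563\right) + 4578296\right) = \left(\left(-45 + \frac{1}{15} \left(- \frac{1}{1052}\right)\right) + 1771328\right) \left(\left(51783 - 1279563\right) + 4578296\right) = \left(\left(-45 - \frac{1}{15780}\right) + 1771328\right) \left(-1227780 + 4578296\right) = \left(- \frac{710101}{15780} + 1771328\right) 3350516 = \frac{27950845739}{15780} \cdot 3350516 = \frac{23412438965512831}{3945}$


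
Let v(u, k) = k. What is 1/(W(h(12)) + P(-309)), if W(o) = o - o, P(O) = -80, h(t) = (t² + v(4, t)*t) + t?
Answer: -1/80 ≈ -0.012500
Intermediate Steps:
h(t) = t + 2*t² (h(t) = (t² + t*t) + t = (t² + t²) + t = 2*t² + t = t + 2*t²)
W(o) = 0
1/(W(h(12)) + P(-309)) = 1/(0 - 80) = 1/(-80) = -1/80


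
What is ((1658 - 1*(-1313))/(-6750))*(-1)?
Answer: 2971/6750 ≈ 0.44015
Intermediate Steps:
((1658 - 1*(-1313))/(-6750))*(-1) = ((1658 + 1313)*(-1/6750))*(-1) = (2971*(-1/6750))*(-1) = -2971/6750*(-1) = 2971/6750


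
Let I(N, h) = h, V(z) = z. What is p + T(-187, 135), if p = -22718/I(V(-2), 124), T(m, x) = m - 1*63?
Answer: -26859/62 ≈ -433.21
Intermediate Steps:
T(m, x) = -63 + m (T(m, x) = m - 63 = -63 + m)
p = -11359/62 (p = -22718/124 = -22718*1/124 = -11359/62 ≈ -183.21)
p + T(-187, 135) = -11359/62 + (-63 - 187) = -11359/62 - 250 = -26859/62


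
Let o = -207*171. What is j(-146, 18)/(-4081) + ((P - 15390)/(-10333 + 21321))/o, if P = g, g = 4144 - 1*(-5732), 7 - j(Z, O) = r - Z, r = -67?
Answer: 4671057271/264545544186 ≈ 0.017657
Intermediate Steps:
j(Z, O) = 74 + Z (j(Z, O) = 7 - (-67 - Z) = 7 + (67 + Z) = 74 + Z)
g = 9876 (g = 4144 + 5732 = 9876)
o = -35397
P = 9876
j(-146, 18)/(-4081) + ((P - 15390)/(-10333 + 21321))/o = (74 - 146)/(-4081) + ((9876 - 15390)/(-10333 + 21321))/(-35397) = -72*(-1/4081) - 5514/10988*(-1/35397) = 72/4081 - 5514*1/10988*(-1/35397) = 72/4081 - 2757/5494*(-1/35397) = 72/4081 + 919/64823706 = 4671057271/264545544186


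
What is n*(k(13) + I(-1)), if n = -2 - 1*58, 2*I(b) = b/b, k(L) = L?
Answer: -810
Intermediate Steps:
I(b) = ½ (I(b) = (b/b)/2 = (½)*1 = ½)
n = -60 (n = -2 - 58 = -60)
n*(k(13) + I(-1)) = -60*(13 + ½) = -60*27/2 = -810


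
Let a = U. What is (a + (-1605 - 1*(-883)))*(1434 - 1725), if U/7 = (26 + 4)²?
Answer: -1623198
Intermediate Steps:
U = 6300 (U = 7*(26 + 4)² = 7*30² = 7*900 = 6300)
a = 6300
(a + (-1605 - 1*(-883)))*(1434 - 1725) = (6300 + (-1605 - 1*(-883)))*(1434 - 1725) = (6300 + (-1605 + 883))*(-291) = (6300 - 722)*(-291) = 5578*(-291) = -1623198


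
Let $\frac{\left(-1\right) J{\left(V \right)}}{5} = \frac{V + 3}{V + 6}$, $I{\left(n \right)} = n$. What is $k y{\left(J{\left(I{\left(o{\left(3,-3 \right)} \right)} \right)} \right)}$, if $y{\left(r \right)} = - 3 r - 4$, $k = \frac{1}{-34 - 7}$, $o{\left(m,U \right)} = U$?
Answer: $\frac{4}{41} \approx 0.097561$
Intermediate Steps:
$J{\left(V \right)} = - \frac{5 \left(3 + V\right)}{6 + V}$ ($J{\left(V \right)} = - 5 \frac{V + 3}{V + 6} = - 5 \frac{3 + V}{6 + V} = - \frac{5 \left(3 + V\right)}{6 + V}$)
$k = - \frac{1}{41}$ ($k = \frac{1}{-41} = - \frac{1}{41} \approx -0.02439$)
$y{\left(r \right)} = -4 - 3 r$
$k y{\left(J{\left(I{\left(o{\left(3,-3 \right)} \right)} \right)} \right)} = - \frac{-4 - 3 \frac{5 \left(-3 - -3\right)}{6 - 3}}{41} = - \frac{-4 - 3 \frac{5 \left(-3 + 3\right)}{3}}{41} = - \frac{-4 - 3 \cdot 5 \cdot \frac{1}{3} \cdot 0}{41} = - \frac{-4 - 0}{41} = - \frac{-4 + 0}{41} = \left(- \frac{1}{41}\right) \left(-4\right) = \frac{4}{41}$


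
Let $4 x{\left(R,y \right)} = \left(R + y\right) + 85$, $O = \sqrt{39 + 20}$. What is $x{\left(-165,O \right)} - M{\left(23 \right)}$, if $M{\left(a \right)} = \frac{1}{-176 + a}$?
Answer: $- \frac{3059}{153} + \frac{\sqrt{59}}{4} \approx -18.073$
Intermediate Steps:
$O = \sqrt{59} \approx 7.6811$
$x{\left(R,y \right)} = \frac{85}{4} + \frac{R}{4} + \frac{y}{4}$ ($x{\left(R,y \right)} = \frac{\left(R + y\right) + 85}{4} = \frac{85 + R + y}{4} = \frac{85}{4} + \frac{R}{4} + \frac{y}{4}$)
$x{\left(-165,O \right)} - M{\left(23 \right)} = \left(\frac{85}{4} + \frac{1}{4} \left(-165\right) + \frac{\sqrt{59}}{4}\right) - \frac{1}{-176 + 23} = \left(\frac{85}{4} - \frac{165}{4} + \frac{\sqrt{59}}{4}\right) - \frac{1}{-153} = \left(-20 + \frac{\sqrt{59}}{4}\right) - - \frac{1}{153} = \left(-20 + \frac{\sqrt{59}}{4}\right) + \frac{1}{153} = - \frac{3059}{153} + \frac{\sqrt{59}}{4}$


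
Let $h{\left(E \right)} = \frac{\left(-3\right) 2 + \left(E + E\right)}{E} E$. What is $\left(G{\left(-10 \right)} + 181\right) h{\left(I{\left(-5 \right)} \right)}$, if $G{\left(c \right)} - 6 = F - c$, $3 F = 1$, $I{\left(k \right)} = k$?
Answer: $- \frac{9472}{3} \approx -3157.3$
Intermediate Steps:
$F = \frac{1}{3}$ ($F = \frac{1}{3} \cdot 1 = \frac{1}{3} \approx 0.33333$)
$G{\left(c \right)} = \frac{19}{3} - c$ ($G{\left(c \right)} = 6 - \left(- \frac{1}{3} + c\right) = \frac{19}{3} - c$)
$h{\left(E \right)} = -6 + 2 E$ ($h{\left(E \right)} = \frac{-6 + 2 E}{E} E = -6 + 2 E$)
$\left(G{\left(-10 \right)} + 181\right) h{\left(I{\left(-5 \right)} \right)} = \left(\left(\frac{19}{3} - -10\right) + 181\right) \left(-6 + 2 \left(-5\right)\right) = \left(\left(\frac{19}{3} + 10\right) + 181\right) \left(-6 - 10\right) = \left(\frac{49}{3} + 181\right) \left(-16\right) = \frac{592}{3} \left(-16\right) = - \frac{9472}{3}$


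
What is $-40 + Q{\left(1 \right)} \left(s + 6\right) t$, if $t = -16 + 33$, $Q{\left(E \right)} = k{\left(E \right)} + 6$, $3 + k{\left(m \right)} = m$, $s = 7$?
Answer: $844$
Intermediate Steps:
$k{\left(m \right)} = -3 + m$
$Q{\left(E \right)} = 3 + E$ ($Q{\left(E \right)} = \left(-3 + E\right) + 6 = 3 + E$)
$t = 17$
$-40 + Q{\left(1 \right)} \left(s + 6\right) t = -40 + \left(3 + 1\right) \left(7 + 6\right) 17 = -40 + 4 \cdot 13 \cdot 17 = -40 + 52 \cdot 17 = -40 + 884 = 844$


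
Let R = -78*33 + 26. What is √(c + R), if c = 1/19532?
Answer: I*√243014873405/9766 ≈ 50.478*I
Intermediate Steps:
c = 1/19532 ≈ 5.1198e-5
R = -2548 (R = -2574 + 26 = -2548)
√(c + R) = √(1/19532 - 2548) = √(-49767535/19532) = I*√243014873405/9766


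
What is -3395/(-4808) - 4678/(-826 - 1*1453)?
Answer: 30229029/10957432 ≈ 2.7588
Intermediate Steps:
-3395/(-4808) - 4678/(-826 - 1*1453) = -3395*(-1/4808) - 4678/(-826 - 1453) = 3395/4808 - 4678/(-2279) = 3395/4808 - 4678*(-1/2279) = 3395/4808 + 4678/2279 = 30229029/10957432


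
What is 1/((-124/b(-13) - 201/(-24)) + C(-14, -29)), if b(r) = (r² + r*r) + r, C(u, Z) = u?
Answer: -2600/15617 ≈ -0.16649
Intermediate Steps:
b(r) = r + 2*r² (b(r) = (r² + r²) + r = 2*r² + r = r + 2*r²)
1/((-124/b(-13) - 201/(-24)) + C(-14, -29)) = 1/((-124*(-1/(13*(1 + 2*(-13)))) - 201/(-24)) - 14) = 1/((-124*(-1/(13*(1 - 26))) - 201*(-1/24)) - 14) = 1/((-124/((-13*(-25))) + 67/8) - 14) = 1/((-124/325 + 67/8) - 14) = 1/(20783/2600 - 14) = 1/(-15617/2600) = -2600/15617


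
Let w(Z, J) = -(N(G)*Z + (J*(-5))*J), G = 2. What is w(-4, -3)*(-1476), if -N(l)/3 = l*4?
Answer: 75276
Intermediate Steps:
N(l) = -12*l (N(l) = -3*l*4 = -12*l)
w(Z, J) = 5*J² + 24*Z (w(Z, J) = -((-12*2)*Z + (J*(-5))*J) = -(-24*Z + (-5*J)*J) = -(-24*Z - 5*J²) = 5*J² + 24*Z)
w(-4, -3)*(-1476) = (5*(-3)² + 24*(-4))*(-1476) = (5*9 - 96)*(-1476) = (45 - 96)*(-1476) = -51*(-1476) = 75276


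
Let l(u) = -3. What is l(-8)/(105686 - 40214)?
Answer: -1/21824 ≈ -4.5821e-5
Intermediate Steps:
l(-8)/(105686 - 40214) = -3/(105686 - 40214) = -3/65472 = -3*1/65472 = -1/21824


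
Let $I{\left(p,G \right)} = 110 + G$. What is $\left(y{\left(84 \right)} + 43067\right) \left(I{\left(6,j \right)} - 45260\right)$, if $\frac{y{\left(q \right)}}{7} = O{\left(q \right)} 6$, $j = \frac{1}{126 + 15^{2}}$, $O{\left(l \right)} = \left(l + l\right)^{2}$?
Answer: $- \frac{19468440605275}{351} \approx -5.5466 \cdot 10^{10}$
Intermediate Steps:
$O{\left(l \right)} = 4 l^{2}$ ($O{\left(l \right)} = \left(2 l\right)^{2} = 4 l^{2}$)
$j = \frac{1}{351}$ ($j = \frac{1}{126 + 225} = \frac{1}{351} \approx 0.002849$)
$y{\left(q \right)} = 168 q^{2}$ ($y{\left(q \right)} = 7 \cdot 4 q^{2} \cdot 6 = 7 \cdot 24 q^{2} = 168 q^{2}$)
$\left(y{\left(84 \right)} + 43067\right) \left(I{\left(6,j \right)} - 45260\right) = \left(168 \cdot 84^{2} + 43067\right) \left(\left(110 + \frac{1}{351}\right) - 45260\right) = \left(168 \cdot 7056 + 43067\right) \left(\frac{38611}{351} - 45260\right) = \left(1185408 + 43067\right) \left(- \frac{15847649}{351}\right) = 1228475 \left(- \frac{15847649}{351}\right) = - \frac{19468440605275}{351}$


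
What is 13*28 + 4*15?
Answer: 424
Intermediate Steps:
13*28 + 4*15 = 364 + 60 = 424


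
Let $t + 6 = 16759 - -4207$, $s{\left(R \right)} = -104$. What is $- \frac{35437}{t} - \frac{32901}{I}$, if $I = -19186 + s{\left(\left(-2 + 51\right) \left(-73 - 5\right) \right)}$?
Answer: $\frac{200841}{13477280} \approx 0.014902$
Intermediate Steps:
$t = 20960$ ($t = -6 + \left(16759 - -4207\right) = -6 + \left(16759 + 4207\right) = -6 + 20966 = 20960$)
$I = -19290$ ($I = -19186 - 104 = -19290$)
$- \frac{35437}{t} - \frac{32901}{I} = - \frac{35437}{20960} - \frac{32901}{-19290} = \left(-35437\right) \frac{1}{20960} - - \frac{10967}{6430} = - \frac{35437}{20960} + \frac{10967}{6430} = \frac{200841}{13477280}$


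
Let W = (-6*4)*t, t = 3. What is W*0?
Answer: 0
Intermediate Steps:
W = -72 (W = -6*4*3 = -24*3 = -72)
W*0 = -72*0 = 0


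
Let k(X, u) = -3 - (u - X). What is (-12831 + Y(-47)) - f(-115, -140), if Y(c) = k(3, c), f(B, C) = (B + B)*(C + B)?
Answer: -71434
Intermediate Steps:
f(B, C) = 2*B*(B + C) (f(B, C) = (2*B)*(B + C) = 2*B*(B + C))
k(X, u) = -3 + X - u (k(X, u) = -3 + (X - u) = -3 + X - u)
Y(c) = -c (Y(c) = -3 + 3 - c = -c)
(-12831 + Y(-47)) - f(-115, -140) = (-12831 - 1*(-47)) - 2*(-115)*(-115 - 140) = (-12831 + 47) - 2*(-115)*(-255) = -12784 - 1*58650 = -12784 - 58650 = -71434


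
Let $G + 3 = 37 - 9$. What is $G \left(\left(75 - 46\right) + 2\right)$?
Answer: $775$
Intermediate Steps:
$G = 25$ ($G = -3 + \left(37 - 9\right) = -3 + 28 = 25$)
$G \left(\left(75 - 46\right) + 2\right) = 25 \left(\left(75 - 46\right) + 2\right) = 25 \left(29 + 2\right) = 25 \cdot 31 = 775$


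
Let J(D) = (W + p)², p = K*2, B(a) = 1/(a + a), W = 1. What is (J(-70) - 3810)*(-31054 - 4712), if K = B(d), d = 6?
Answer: 272439557/2 ≈ 1.3622e+8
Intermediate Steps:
B(a) = 1/(2*a)
K = 1/12 (K = (½)/6 = (½)*(⅙) = 1/12 ≈ 0.083333)
p = ⅙ (p = (1/12)*2 = ⅙ ≈ 0.16667)
J(D) = 49/36 (J(D) = (1 + ⅙)² = (7/6)² = 49/36)
(J(-70) - 3810)*(-31054 - 4712) = (49/36 - 3810)*(-31054 - 4712) = -137111/36*(-35766) = 272439557/2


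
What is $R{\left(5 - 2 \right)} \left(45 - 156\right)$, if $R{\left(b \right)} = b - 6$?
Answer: $333$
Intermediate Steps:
$R{\left(b \right)} = -6 + b$ ($R{\left(b \right)} = b - 6 = -6 + b$)
$R{\left(5 - 2 \right)} \left(45 - 156\right) = \left(-6 + \left(5 - 2\right)\right) \left(45 - 156\right) = \left(-6 + \left(5 - 2\right)\right) \left(-111\right) = \left(-6 + 3\right) \left(-111\right) = \left(-3\right) \left(-111\right) = 333$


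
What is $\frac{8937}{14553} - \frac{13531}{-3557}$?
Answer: $\frac{8470576}{1917223} \approx 4.4182$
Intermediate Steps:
$\frac{8937}{14553} - \frac{13531}{-3557} = 8937 \cdot \frac{1}{14553} - - \frac{13531}{3557} = \frac{331}{539} + \frac{13531}{3557} = \frac{8470576}{1917223}$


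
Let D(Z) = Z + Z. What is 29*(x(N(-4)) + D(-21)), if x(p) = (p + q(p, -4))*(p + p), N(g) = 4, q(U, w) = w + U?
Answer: -290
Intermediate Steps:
q(U, w) = U + w
D(Z) = 2*Z
x(p) = 2*p*(-4 + 2*p) (x(p) = (p + (p - 4))*(p + p) = (p + (-4 + p))*(2*p) = (-4 + 2*p)*(2*p) = 2*p*(-4 + 2*p))
29*(x(N(-4)) + D(-21)) = 29*(4*4*(-2 + 4) + 2*(-21)) = 29*(4*4*2 - 42) = 29*(32 - 42) = 29*(-10) = -290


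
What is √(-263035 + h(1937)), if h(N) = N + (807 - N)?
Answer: 2*I*√65557 ≈ 512.08*I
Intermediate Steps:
h(N) = 807
√(-263035 + h(1937)) = √(-263035 + 807) = √(-262228) = 2*I*√65557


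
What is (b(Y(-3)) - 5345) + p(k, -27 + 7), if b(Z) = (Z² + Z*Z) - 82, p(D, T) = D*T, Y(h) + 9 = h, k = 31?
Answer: -5759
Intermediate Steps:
Y(h) = -9 + h
b(Z) = -82 + 2*Z² (b(Z) = (Z² + Z²) - 82 = 2*Z² - 82 = -82 + 2*Z²)
(b(Y(-3)) - 5345) + p(k, -27 + 7) = ((-82 + 2*(-9 - 3)²) - 5345) + 31*(-27 + 7) = ((-82 + 2*(-12)²) - 5345) + 31*(-20) = ((-82 + 2*144) - 5345) - 620 = ((-82 + 288) - 5345) - 620 = (206 - 5345) - 620 = -5139 - 620 = -5759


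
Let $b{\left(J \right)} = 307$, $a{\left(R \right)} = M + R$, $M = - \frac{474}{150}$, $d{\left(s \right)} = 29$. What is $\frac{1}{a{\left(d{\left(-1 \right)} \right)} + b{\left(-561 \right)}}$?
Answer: $\frac{25}{8321} \approx 0.0030044$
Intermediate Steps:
$M = - \frac{79}{25}$ ($M = \left(-474\right) \frac{1}{150} = - \frac{79}{25} \approx -3.16$)
$a{\left(R \right)} = - \frac{79}{25} + R$
$\frac{1}{a{\left(d{\left(-1 \right)} \right)} + b{\left(-561 \right)}} = \frac{1}{\left(- \frac{79}{25} + 29\right) + 307} = \frac{1}{\frac{646}{25} + 307} = \frac{1}{\frac{8321}{25}} = \frac{25}{8321}$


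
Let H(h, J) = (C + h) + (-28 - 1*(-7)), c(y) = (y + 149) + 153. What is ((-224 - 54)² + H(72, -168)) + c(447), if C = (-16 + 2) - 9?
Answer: 78061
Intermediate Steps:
C = -23 (C = -14 - 9 = -23)
c(y) = 302 + y (c(y) = (149 + y) + 153 = 302 + y)
H(h, J) = -44 + h (H(h, J) = (-23 + h) + (-28 - 1*(-7)) = (-23 + h) + (-28 + 7) = (-23 + h) - 21 = -44 + h)
((-224 - 54)² + H(72, -168)) + c(447) = ((-224 - 54)² + (-44 + 72)) + (302 + 447) = ((-278)² + 28) + 749 = (77284 + 28) + 749 = 77312 + 749 = 78061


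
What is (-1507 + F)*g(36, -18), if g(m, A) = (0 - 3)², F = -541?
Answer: -18432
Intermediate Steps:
g(m, A) = 9 (g(m, A) = (-3)² = 9)
(-1507 + F)*g(36, -18) = (-1507 - 541)*9 = -2048*9 = -18432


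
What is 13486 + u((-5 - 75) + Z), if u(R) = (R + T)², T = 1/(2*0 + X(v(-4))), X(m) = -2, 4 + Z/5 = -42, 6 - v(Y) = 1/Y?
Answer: 439585/4 ≈ 1.0990e+5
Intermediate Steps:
v(Y) = 6 - 1/Y
Z = -230 (Z = -20 + 5*(-42) = -20 - 210 = -230)
T = -½ (T = 1/(2*0 - 2) = 1/(0 - 2) = 1/(-2) = -½ ≈ -0.50000)
u(R) = (-½ + R)² (u(R) = (R - ½)² = (-½ + R)²)
13486 + u((-5 - 75) + Z) = 13486 + (-1 + 2*((-5 - 75) - 230))²/4 = 13486 + (-1 + 2*(-80 - 230))²/4 = 13486 + (-1 + 2*(-310))²/4 = 13486 + (-1 - 620)²/4 = 13486 + (¼)*(-621)² = 13486 + (¼)*385641 = 13486 + 385641/4 = 439585/4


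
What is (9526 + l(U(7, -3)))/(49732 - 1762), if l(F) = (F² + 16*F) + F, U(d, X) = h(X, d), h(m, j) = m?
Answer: 4742/23985 ≈ 0.19771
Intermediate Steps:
U(d, X) = X
l(F) = F² + 17*F
(9526 + l(U(7, -3)))/(49732 - 1762) = (9526 - 3*(17 - 3))/(49732 - 1762) = (9526 - 3*14)/47970 = (9526 - 42)*(1/47970) = 9484*(1/47970) = 4742/23985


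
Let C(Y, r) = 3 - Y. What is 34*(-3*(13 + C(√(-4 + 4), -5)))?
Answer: -1632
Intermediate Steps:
34*(-3*(13 + C(√(-4 + 4), -5))) = 34*(-3*(13 + (3 - √(-4 + 4)))) = 34*(-3*(13 + (3 - √0))) = 34*(-3*(13 + (3 - 1*0))) = 34*(-3*(13 + (3 + 0))) = 34*(-3*(13 + 3)) = 34*(-3*16) = 34*(-48) = -1632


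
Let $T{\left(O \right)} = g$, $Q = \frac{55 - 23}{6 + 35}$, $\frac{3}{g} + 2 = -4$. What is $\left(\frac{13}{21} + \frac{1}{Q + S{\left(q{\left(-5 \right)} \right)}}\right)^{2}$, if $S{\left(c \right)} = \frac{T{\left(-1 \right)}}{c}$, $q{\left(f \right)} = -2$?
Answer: $\frac{31820881}{12595401} \approx 2.5264$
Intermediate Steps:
$g = - \frac{1}{2}$ ($g = \frac{3}{-2 - 4} = \frac{3}{-6} = 3 \left(- \frac{1}{6}\right) = - \frac{1}{2} \approx -0.5$)
$Q = \frac{32}{41} \approx 0.78049$
$T{\left(O \right)} = - \frac{1}{2}$
$S{\left(c \right)} = - \frac{1}{2 c}$
$\left(\frac{13}{21} + \frac{1}{Q + S{\left(q{\left(-5 \right)} \right)}}\right)^{2} = \left(\frac{13}{21} + \frac{1}{\frac{32}{41} - \frac{1}{2 \left(-2\right)}}\right)^{2} = \left(13 \cdot \frac{1}{21} + \frac{1}{\frac{32}{41} - - \frac{1}{4}}\right)^{2} = \left(\frac{13}{21} + \frac{1}{\frac{32}{41} + \frac{1}{4}}\right)^{2} = \left(\frac{13}{21} + \frac{1}{\frac{169}{164}}\right)^{2} = \left(\frac{13}{21} + \frac{164}{169}\right)^{2} = \left(\frac{5641}{3549}\right)^{2} = \frac{31820881}{12595401}$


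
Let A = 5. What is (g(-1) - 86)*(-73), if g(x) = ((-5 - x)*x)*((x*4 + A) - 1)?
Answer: 6278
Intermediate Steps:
g(x) = x*(-5 - x)*(4 + 4*x) (g(x) = ((-5 - x)*x)*((x*4 + 5) - 1) = (x*(-5 - x))*((4*x + 5) - 1) = (x*(-5 - x))*((5 + 4*x) - 1) = (x*(-5 - x))*(4 + 4*x) = x*(-5 - x)*(4 + 4*x))
(g(-1) - 86)*(-73) = (-4*(-1)*(5 + (-1)² + 6*(-1)) - 86)*(-73) = (-4*(-1)*(5 + 1 - 6) - 86)*(-73) = (-4*(-1)*0 - 86)*(-73) = (0 - 86)*(-73) = -86*(-73) = 6278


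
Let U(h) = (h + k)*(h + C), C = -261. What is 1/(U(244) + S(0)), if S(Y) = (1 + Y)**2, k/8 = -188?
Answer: 1/21421 ≈ 4.6683e-5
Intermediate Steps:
k = -1504 (k = 8*(-188) = -1504)
U(h) = (-1504 + h)*(-261 + h) (U(h) = (h - 1504)*(h - 261) = (-1504 + h)*(-261 + h))
1/(U(244) + S(0)) = 1/((392544 + 244**2 - 1765*244) + (1 + 0)**2) = 1/((392544 + 59536 - 430660) + 1**2) = 1/(21420 + 1) = 1/21421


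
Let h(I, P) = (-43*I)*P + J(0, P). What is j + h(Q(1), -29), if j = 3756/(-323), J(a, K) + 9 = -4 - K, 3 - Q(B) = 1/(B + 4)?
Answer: 5645994/1615 ≈ 3496.0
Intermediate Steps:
Q(B) = 3 - 1/(4 + B) (Q(B) = 3 - 1/(B + 4) = 3 - 1/(4 + B))
J(a, K) = -13 - K (J(a, K) = -9 + (-4 - K) = -13 - K)
h(I, P) = -13 - P - 43*I*P (h(I, P) = (-43*I)*P + (-13 - P) = -43*I*P + (-13 - P) = -13 - P - 43*I*P)
j = -3756/323 (j = 3756*(-1/323) = -3756/323 ≈ -11.628)
j + h(Q(1), -29) = -3756/323 + (-13 - 1*(-29) - 43*(11 + 3*1)/(4 + 1)*(-29)) = -3756/323 + (-13 + 29 - 43*(11 + 3)/5*(-29)) = -3756/323 + (-13 + 29 - 43*(1/5)*14*(-29)) = -3756/323 + (-13 + 29 - 43*14/5*(-29)) = -3756/323 + (-13 + 29 + 17458/5) = -3756/323 + 17538/5 = 5645994/1615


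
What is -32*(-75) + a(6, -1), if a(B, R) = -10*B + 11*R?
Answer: 2329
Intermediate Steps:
-32*(-75) + a(6, -1) = -32*(-75) + (-10*6 + 11*(-1)) = 2400 + (-60 - 11) = 2400 - 71 = 2329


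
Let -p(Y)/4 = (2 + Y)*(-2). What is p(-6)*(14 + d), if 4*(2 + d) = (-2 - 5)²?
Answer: -776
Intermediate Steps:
p(Y) = 16 + 8*Y (p(Y) = -4*(2 + Y)*(-2) = -4*(-4 - 2*Y) = 16 + 8*Y)
d = 41/4 (d = -2 + (-2 - 5)²/4 = -2 + (¼)*(-7)² = -2 + (¼)*49 = -2 + 49/4 = 41/4 ≈ 10.250)
p(-6)*(14 + d) = (16 + 8*(-6))*(14 + 41/4) = (16 - 48)*(97/4) = -32*97/4 = -776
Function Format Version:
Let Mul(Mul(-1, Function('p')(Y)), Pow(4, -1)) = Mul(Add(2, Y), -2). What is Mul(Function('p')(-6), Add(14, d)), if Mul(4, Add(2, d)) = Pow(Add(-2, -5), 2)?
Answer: -776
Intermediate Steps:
Function('p')(Y) = Add(16, Mul(8, Y)) (Function('p')(Y) = Mul(-4, Mul(Add(2, Y), -2)) = Mul(-4, Add(-4, Mul(-2, Y))) = Add(16, Mul(8, Y)))
d = Rational(41, 4) (d = Add(-2, Mul(Rational(1, 4), Pow(Add(-2, -5), 2))) = Add(-2, Mul(Rational(1, 4), Pow(-7, 2))) = Add(-2, Mul(Rational(1, 4), 49)) = Add(-2, Rational(49, 4)) = Rational(41, 4) ≈ 10.250)
Mul(Function('p')(-6), Add(14, d)) = Mul(Add(16, Mul(8, -6)), Add(14, Rational(41, 4))) = Mul(Add(16, -48), Rational(97, 4)) = Mul(-32, Rational(97, 4)) = -776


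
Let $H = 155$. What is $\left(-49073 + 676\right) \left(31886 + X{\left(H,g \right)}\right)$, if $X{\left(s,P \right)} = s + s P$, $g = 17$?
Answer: $-1678214372$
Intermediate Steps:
$X{\left(s,P \right)} = s + P s$
$\left(-49073 + 676\right) \left(31886 + X{\left(H,g \right)}\right) = \left(-49073 + 676\right) \left(31886 + 155 \left(1 + 17\right)\right) = - 48397 \left(31886 + 155 \cdot 18\right) = - 48397 \left(31886 + 2790\right) = \left(-48397\right) 34676 = -1678214372$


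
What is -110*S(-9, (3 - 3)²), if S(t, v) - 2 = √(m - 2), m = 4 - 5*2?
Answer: -220 - 220*I*√2 ≈ -220.0 - 311.13*I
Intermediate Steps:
m = -6 (m = 4 - 10 = -6)
S(t, v) = 2 + 2*I*√2 (S(t, v) = 2 + √(-6 - 2) = 2 + √(-8) = 2 + 2*I*√2)
-110*S(-9, (3 - 3)²) = -110*(2 + 2*I*√2) = -220 - 220*I*√2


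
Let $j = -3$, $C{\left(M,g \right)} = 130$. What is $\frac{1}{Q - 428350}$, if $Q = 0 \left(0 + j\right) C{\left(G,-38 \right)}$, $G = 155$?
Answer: $- \frac{1}{428350} \approx -2.3345 \cdot 10^{-6}$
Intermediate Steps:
$Q = 0$ ($Q = 0 \left(0 - 3\right) 130 = 0 \left(-3\right) 130 = 0 \cdot 130 = 0$)
$\frac{1}{Q - 428350} = \frac{1}{0 - 428350} = \frac{1}{-428350} = - \frac{1}{428350}$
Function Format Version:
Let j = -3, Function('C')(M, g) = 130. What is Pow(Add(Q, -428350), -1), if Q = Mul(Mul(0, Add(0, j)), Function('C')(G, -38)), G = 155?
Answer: Rational(-1, 428350) ≈ -2.3345e-6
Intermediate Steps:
Q = 0 (Q = Mul(Mul(0, Add(0, -3)), 130) = Mul(Mul(0, -3), 130) = Mul(0, 130) = 0)
Pow(Add(Q, -428350), -1) = Pow(Add(0, -428350), -1) = Pow(-428350, -1) = Rational(-1, 428350)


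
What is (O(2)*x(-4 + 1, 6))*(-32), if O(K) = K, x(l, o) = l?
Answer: 192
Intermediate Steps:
(O(2)*x(-4 + 1, 6))*(-32) = (2*(-4 + 1))*(-32) = (2*(-3))*(-32) = -6*(-32) = 192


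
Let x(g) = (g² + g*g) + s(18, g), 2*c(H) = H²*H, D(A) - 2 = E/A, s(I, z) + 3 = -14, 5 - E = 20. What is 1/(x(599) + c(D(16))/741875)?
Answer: 6077440000/4361079782404913 ≈ 1.3936e-6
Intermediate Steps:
E = -15 (E = 5 - 1*20 = 5 - 20 = -15)
s(I, z) = -17 (s(I, z) = -3 - 14 = -17)
D(A) = 2 - 15/A
c(H) = H³/2 (c(H) = (H²*H)/2 = H³/2)
x(g) = -17 + 2*g² (x(g) = (g² + g*g) - 17 = (g² + g²) - 17 = 2*g² - 17 = -17 + 2*g²)
1/(x(599) + c(D(16))/741875) = 1/((-17 + 2*599²) + ((2 - 15/16)³/2)/741875) = 1/((-17 + 2*358801) + ((2 - 15*1/16)³/2)*(1/741875)) = 1/((-17 + 717602) + ((2 - 15/16)³/2)*(1/741875)) = 1/(717585 + ((17/16)³/2)*(1/741875)) = 1/(717585 + ((½)*(4913/4096))*(1/741875)) = 1/(717585 + (4913/8192)*(1/741875)) = 1/(717585 + 4913/6077440000) = 1/(4361079782404913/6077440000) = 6077440000/4361079782404913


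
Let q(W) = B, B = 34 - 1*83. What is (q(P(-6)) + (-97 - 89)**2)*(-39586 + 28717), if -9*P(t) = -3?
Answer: -375491343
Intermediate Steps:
P(t) = 1/3 (P(t) = -1/9*(-3) = 1/3)
B = -49 (B = 34 - 83 = -49)
q(W) = -49
(q(P(-6)) + (-97 - 89)**2)*(-39586 + 28717) = (-49 + (-97 - 89)**2)*(-39586 + 28717) = (-49 + (-186)**2)*(-10869) = (-49 + 34596)*(-10869) = 34547*(-10869) = -375491343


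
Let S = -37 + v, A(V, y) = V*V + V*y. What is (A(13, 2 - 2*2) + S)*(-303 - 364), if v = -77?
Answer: -19343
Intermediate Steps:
A(V, y) = V² + V*y
S = -114 (S = -37 - 77 = -114)
(A(13, 2 - 2*2) + S)*(-303 - 364) = (13*(13 + (2 - 2*2)) - 114)*(-303 - 364) = (13*(13 + (2 - 4)) - 114)*(-667) = (13*(13 - 2) - 114)*(-667) = (13*11 - 114)*(-667) = (143 - 114)*(-667) = 29*(-667) = -19343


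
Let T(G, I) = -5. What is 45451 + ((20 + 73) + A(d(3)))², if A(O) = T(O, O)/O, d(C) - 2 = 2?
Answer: 861905/16 ≈ 53869.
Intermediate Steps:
d(C) = 4 (d(C) = 2 + 2 = 4)
A(O) = -5/O
45451 + ((20 + 73) + A(d(3)))² = 45451 + ((20 + 73) - 5/4)² = 45451 + (93 - 5*¼)² = 45451 + (93 - 5/4)² = 45451 + (367/4)² = 45451 + 134689/16 = 861905/16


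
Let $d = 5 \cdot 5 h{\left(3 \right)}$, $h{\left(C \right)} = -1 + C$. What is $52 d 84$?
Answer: $218400$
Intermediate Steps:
$d = 50$ ($d = 5 \cdot 5 \left(-1 + 3\right) = 25 \cdot 2 = 50$)
$52 d 84 = 52 \cdot 50 \cdot 84 = 2600 \cdot 84 = 218400$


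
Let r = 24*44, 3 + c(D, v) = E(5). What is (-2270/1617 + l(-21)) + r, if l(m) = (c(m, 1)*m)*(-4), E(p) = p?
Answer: 1976938/1617 ≈ 1222.6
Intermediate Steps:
c(D, v) = 2 (c(D, v) = -3 + 5 = 2)
l(m) = -8*m (l(m) = (2*m)*(-4) = -8*m)
r = 1056
(-2270/1617 + l(-21)) + r = (-2270/1617 - 8*(-21)) + 1056 = (-2270*1/1617 + 168) + 1056 = (-2270/1617 + 168) + 1056 = 269386/1617 + 1056 = 1976938/1617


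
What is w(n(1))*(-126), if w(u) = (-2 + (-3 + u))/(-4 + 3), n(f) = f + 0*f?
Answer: -504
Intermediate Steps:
n(f) = f (n(f) = f + 0 = f)
w(u) = 5 - u (w(u) = (-5 + u)/(-1) = (-5 + u)*(-1) = 5 - u)
w(n(1))*(-126) = (5 - 1*1)*(-126) = (5 - 1)*(-126) = 4*(-126) = -504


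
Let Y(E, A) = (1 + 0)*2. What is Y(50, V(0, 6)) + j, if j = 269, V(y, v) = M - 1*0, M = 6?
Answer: 271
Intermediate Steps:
V(y, v) = 6 (V(y, v) = 6 - 1*0 = 6 + 0 = 6)
Y(E, A) = 2 (Y(E, A) = 1*2 = 2)
Y(50, V(0, 6)) + j = 2 + 269 = 271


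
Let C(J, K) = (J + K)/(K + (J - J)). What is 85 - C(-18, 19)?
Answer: 1614/19 ≈ 84.947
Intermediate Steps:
C(J, K) = (J + K)/K (C(J, K) = (J + K)/(K + 0) = (J + K)/K)
85 - C(-18, 19) = 85 - (-18 + 19)/19 = 85 - 1/19 = 1614/19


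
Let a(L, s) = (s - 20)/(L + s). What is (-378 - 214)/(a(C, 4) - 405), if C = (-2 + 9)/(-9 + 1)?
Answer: 14800/10253 ≈ 1.4435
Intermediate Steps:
C = -7/8 (C = 7/(-8) = 7*(-⅛) = -7/8 ≈ -0.87500)
a(L, s) = (-20 + s)/(L + s)
(-378 - 214)/(a(C, 4) - 405) = (-378 - 214)/((-20 + 4)/(-7/8 + 4) - 405) = -592/(-16/(25/8) - 405) = -592/((8/25)*(-16) - 405) = -592/(-128/25 - 405) = -592/(-10253/25) = -592*(-25/10253) = 14800/10253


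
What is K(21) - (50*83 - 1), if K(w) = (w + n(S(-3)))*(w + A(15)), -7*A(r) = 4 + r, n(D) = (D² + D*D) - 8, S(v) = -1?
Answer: -27123/7 ≈ -3874.7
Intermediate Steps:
n(D) = -8 + 2*D² (n(D) = (D² + D²) - 8 = 2*D² - 8 = -8 + 2*D²)
A(r) = -4/7 - r/7 (A(r) = -(4 + r)/7 = -4/7 - r/7)
K(w) = (-6 + w)*(-19/7 + w) (K(w) = (w + (-8 + 2*(-1)²))*(w + (-4/7 - ⅐*15)) = (w + (-8 + 2*1))*(w + (-4/7 - 15/7)) = (w + (-8 + 2))*(w - 19/7) = (w - 6)*(-19/7 + w) = (-6 + w)*(-19/7 + w))
K(21) - (50*83 - 1) = (114/7 + 21² - 61/7*21) - (50*83 - 1) = (114/7 + 441 - 183) - (4150 - 1) = 1920/7 - 1*4149 = 1920/7 - 4149 = -27123/7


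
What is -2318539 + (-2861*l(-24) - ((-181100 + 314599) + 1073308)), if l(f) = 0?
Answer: -3525346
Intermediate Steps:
-2318539 + (-2861*l(-24) - ((-181100 + 314599) + 1073308)) = -2318539 + (-2861*0 - ((-181100 + 314599) + 1073308)) = -2318539 + (0 - (133499 + 1073308)) = -2318539 + (0 - 1*1206807) = -2318539 + (0 - 1206807) = -2318539 - 1206807 = -3525346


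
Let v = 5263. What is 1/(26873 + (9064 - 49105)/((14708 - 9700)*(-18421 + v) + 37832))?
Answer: 65857432/1769786810177 ≈ 3.7212e-5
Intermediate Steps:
1/(26873 + (9064 - 49105)/((14708 - 9700)*(-18421 + v) + 37832)) = 1/(26873 + (9064 - 49105)/((14708 - 9700)*(-18421 + 5263) + 37832)) = 1/(26873 - 40041/(5008*(-13158) + 37832)) = 1/(26873 - 40041/(-65895264 + 37832)) = 1/(26873 - 40041/(-65857432)) = 1/(26873 - 40041*(-1/65857432)) = 1/(26873 + 40041/65857432) = 1/(1769786810177/65857432) = 65857432/1769786810177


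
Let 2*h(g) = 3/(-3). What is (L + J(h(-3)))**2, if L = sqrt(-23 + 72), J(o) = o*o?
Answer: 841/16 ≈ 52.563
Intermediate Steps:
h(g) = -1/2 (h(g) = (3/(-3))/2 = (3*(-1/3))/2 = (1/2)*(-1) = -1/2)
J(o) = o**2
L = 7 (L = sqrt(49) = 7)
(L + J(h(-3)))**2 = (7 + (-1/2)**2)**2 = (7 + 1/4)**2 = (29/4)**2 = 841/16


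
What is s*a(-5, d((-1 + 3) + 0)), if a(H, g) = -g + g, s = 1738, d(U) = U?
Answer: 0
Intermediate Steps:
a(H, g) = 0
s*a(-5, d((-1 + 3) + 0)) = 1738*0 = 0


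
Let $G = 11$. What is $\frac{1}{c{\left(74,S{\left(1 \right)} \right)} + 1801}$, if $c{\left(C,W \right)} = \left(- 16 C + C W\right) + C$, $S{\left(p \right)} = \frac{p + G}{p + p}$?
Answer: $\frac{1}{1135} \approx 0.00088106$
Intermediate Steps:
$S{\left(p \right)} = \frac{11 + p}{2 p}$ ($S{\left(p \right)} = \frac{p + 11}{p + p} = \frac{11 + p}{2 p}$)
$c{\left(C,W \right)} = - 15 C + C W$
$\frac{1}{c{\left(74,S{\left(1 \right)} \right)} + 1801} = \frac{1}{74 \left(-15 + \frac{11 + 1}{2 \cdot 1}\right) + 1801} = \frac{1}{74 \left(-15 + \frac{1}{2} \cdot 1 \cdot 12\right) + 1801} = \frac{1}{74 \left(-15 + 6\right) + 1801} = \frac{1}{74 \left(-9\right) + 1801} = \frac{1}{-666 + 1801} = \frac{1}{1135}$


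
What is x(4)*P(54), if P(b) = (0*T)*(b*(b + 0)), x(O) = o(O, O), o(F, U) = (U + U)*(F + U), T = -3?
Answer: 0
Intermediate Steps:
o(F, U) = 2*U*(F + U) (o(F, U) = (2*U)*(F + U) = 2*U*(F + U))
x(O) = 4*O² (x(O) = 2*O*(O + O) = 2*O*(2*O) = 4*O²)
P(b) = 0 (P(b) = (0*(-3))*(b*(b + 0)) = 0*(b*b) = 0*b² = 0)
x(4)*P(54) = (4*4²)*0 = (4*16)*0 = 64*0 = 0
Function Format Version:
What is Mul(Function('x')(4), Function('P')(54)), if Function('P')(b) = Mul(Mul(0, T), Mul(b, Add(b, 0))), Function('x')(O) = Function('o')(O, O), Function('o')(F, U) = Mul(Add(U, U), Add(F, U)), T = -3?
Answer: 0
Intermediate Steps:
Function('o')(F, U) = Mul(2, U, Add(F, U)) (Function('o')(F, U) = Mul(Mul(2, U), Add(F, U)) = Mul(2, U, Add(F, U)))
Function('x')(O) = Mul(4, Pow(O, 2)) (Function('x')(O) = Mul(2, O, Add(O, O)) = Mul(2, O, Mul(2, O)) = Mul(4, Pow(O, 2)))
Function('P')(b) = 0 (Function('P')(b) = Mul(Mul(0, -3), Mul(b, Add(b, 0))) = Mul(0, Mul(b, b)) = Mul(0, Pow(b, 2)) = 0)
Mul(Function('x')(4), Function('P')(54)) = Mul(Mul(4, Pow(4, 2)), 0) = Mul(Mul(4, 16), 0) = Mul(64, 0) = 0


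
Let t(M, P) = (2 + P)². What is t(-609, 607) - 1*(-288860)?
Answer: 659741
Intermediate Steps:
t(-609, 607) - 1*(-288860) = (2 + 607)² - 1*(-288860) = 609² + 288860 = 370881 + 288860 = 659741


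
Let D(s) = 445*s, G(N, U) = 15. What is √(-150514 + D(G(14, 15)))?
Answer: I*√143839 ≈ 379.26*I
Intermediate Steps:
√(-150514 + D(G(14, 15))) = √(-150514 + 445*15) = √(-150514 + 6675) = √(-143839) = I*√143839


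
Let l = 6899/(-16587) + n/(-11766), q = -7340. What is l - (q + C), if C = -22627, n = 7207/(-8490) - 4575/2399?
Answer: 13235165028891825349/441664118062380 ≈ 29967.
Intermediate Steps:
n = -56131343/20367510 (n = 7207*(-1/8490) - 4575*1/2399 = -7207/8490 - 4575/2399 = -56131343/20367510 ≈ -2.7559)
l = -183597083516111/441664118062380 (l = 6899/(-16587) - 56131343/20367510/(-11766) = 6899*(-1/16587) - 56131343/20367510*(-1/11766) = -6899/16587 + 56131343/239644122660 = -183597083516111/441664118062380 ≈ -0.41569)
l - (q + C) = -183597083516111/441664118062380 - (-7340 - 22627) = -183597083516111/441664118062380 - 1*(-29967) = -183597083516111/441664118062380 + 29967 = 13235165028891825349/441664118062380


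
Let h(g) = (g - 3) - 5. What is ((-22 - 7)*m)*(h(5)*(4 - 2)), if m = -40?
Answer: -6960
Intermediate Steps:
h(g) = -8 + g (h(g) = (-3 + g) - 5 = -8 + g)
((-22 - 7)*m)*(h(5)*(4 - 2)) = ((-22 - 7)*(-40))*((-8 + 5)*(4 - 2)) = (-29*(-40))*(-3*2) = 1160*(-6) = -6960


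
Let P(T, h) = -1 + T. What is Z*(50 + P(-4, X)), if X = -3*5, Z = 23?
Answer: 1035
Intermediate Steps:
X = -15
Z*(50 + P(-4, X)) = 23*(50 + (-1 - 4)) = 23*(50 - 5) = 23*45 = 1035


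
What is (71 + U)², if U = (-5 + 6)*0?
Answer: 5041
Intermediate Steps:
U = 0 (U = 1*0 = 0)
(71 + U)² = (71 + 0)² = 71² = 5041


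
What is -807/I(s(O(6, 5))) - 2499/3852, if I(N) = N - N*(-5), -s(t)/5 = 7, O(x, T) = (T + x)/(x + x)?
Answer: 143543/44940 ≈ 3.1941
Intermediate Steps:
O(x, T) = (T + x)/(2*x) (O(x, T) = (T + x)/((2*x)) = (T + x)*(1/(2*x)) = (T + x)/(2*x))
s(t) = -35 (s(t) = -5*7 = -35)
I(N) = 6*N (I(N) = N - (-5)*N = N + 5*N = 6*N)
-807/I(s(O(6, 5))) - 2499/3852 = -807/(6*(-35)) - 2499/3852 = -807/(-210) - 2499*1/3852 = -807*(-1/210) - 833/1284 = 269/70 - 833/1284 = 143543/44940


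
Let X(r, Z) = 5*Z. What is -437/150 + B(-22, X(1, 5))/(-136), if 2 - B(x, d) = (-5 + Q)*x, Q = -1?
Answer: -9983/5100 ≈ -1.9575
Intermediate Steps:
B(x, d) = 2 + 6*x (B(x, d) = 2 - (-5 - 1)*x = 2 - (-6)*x = 2 + 6*x)
-437/150 + B(-22, X(1, 5))/(-136) = -437/150 + (2 + 6*(-22))/(-136) = -437*1/150 + (2 - 132)*(-1/136) = -437/150 - 130*(-1/136) = -437/150 + 65/68 = -9983/5100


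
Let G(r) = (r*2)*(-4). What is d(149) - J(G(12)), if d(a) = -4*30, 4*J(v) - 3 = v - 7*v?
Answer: -1059/4 ≈ -264.75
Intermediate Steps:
G(r) = -8*r (G(r) = (2*r)*(-4) = -8*r)
J(v) = 3/4 - 3*v/2 (J(v) = 3/4 + (v - 7*v)/4 = 3/4 + (-6*v)/4 = 3/4 - 3*v/2)
d(a) = -120
d(149) - J(G(12)) = -120 - (3/4 - (-12)*12) = -120 - (3/4 - 3/2*(-96)) = -120 - (3/4 + 144) = -120 - 1*579/4 = -120 - 579/4 = -1059/4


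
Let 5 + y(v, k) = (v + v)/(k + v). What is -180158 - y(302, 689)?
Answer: -178532227/991 ≈ -1.8015e+5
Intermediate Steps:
y(v, k) = -5 + 2*v/(k + v) (y(v, k) = -5 + (v + v)/(k + v) = -5 + (2*v)/(k + v) = -5 + 2*v/(k + v))
-180158 - y(302, 689) = -180158 - (-5*689 - 3*302)/(689 + 302) = -180158 - (-3445 - 906)/991 = -180158 - (-4351)/991 = -180158 - 1*(-4351/991) = -180158 + 4351/991 = -178532227/991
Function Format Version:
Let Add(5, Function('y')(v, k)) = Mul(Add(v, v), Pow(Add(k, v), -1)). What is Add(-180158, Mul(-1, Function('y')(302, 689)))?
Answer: Rational(-178532227, 991) ≈ -1.8015e+5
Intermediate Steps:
Function('y')(v, k) = Add(-5, Mul(2, v, Pow(Add(k, v), -1))) (Function('y')(v, k) = Add(-5, Mul(Add(v, v), Pow(Add(k, v), -1))) = Add(-5, Mul(Mul(2, v), Pow(Add(k, v), -1))) = Add(-5, Mul(2, v, Pow(Add(k, v), -1))))
Add(-180158, Mul(-1, Function('y')(302, 689))) = Add(-180158, Mul(-1, Mul(Pow(Add(689, 302), -1), Add(Mul(-5, 689), Mul(-3, 302))))) = Add(-180158, Mul(-1, Mul(Pow(991, -1), Add(-3445, -906)))) = Add(-180158, Mul(-1, Mul(Rational(1, 991), -4351))) = Add(-180158, Mul(-1, Rational(-4351, 991))) = Add(-180158, Rational(4351, 991)) = Rational(-178532227, 991)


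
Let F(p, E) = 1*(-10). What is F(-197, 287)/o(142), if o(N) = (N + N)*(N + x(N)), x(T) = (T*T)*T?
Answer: -1/81321412 ≈ -1.2297e-8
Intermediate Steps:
F(p, E) = -10
x(T) = T³ (x(T) = T²*T = T³)
o(N) = 2*N*(N + N³) (o(N) = (N + N)*(N + N³) = (2*N)*(N + N³) = 2*N*(N + N³))
F(-197, 287)/o(142) = -10*1/(40328*(1 + 142²)) = -10*1/(40328*(1 + 20164)) = -10/(2*20164*20165) = -10/813214120 = -10*1/813214120 = -1/81321412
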